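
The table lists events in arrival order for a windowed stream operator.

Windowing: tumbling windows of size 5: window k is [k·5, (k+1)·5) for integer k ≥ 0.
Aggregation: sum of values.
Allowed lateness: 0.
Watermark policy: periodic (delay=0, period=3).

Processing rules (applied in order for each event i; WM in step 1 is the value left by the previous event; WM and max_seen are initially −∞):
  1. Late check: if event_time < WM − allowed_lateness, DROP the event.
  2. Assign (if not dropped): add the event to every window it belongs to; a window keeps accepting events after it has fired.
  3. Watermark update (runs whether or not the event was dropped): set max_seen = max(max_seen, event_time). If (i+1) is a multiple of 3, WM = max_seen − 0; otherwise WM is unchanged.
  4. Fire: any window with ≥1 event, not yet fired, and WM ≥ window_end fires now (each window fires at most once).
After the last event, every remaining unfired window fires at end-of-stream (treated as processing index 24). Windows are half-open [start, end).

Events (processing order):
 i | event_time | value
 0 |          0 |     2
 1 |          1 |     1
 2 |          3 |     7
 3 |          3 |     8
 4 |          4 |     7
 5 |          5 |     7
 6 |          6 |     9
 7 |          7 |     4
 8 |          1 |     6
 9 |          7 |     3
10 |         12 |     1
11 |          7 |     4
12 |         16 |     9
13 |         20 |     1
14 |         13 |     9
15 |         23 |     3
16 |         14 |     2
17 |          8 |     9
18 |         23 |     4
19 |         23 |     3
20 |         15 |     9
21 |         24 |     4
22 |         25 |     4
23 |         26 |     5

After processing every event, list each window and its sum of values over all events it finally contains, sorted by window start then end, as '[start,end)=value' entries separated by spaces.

[0,5)=25 [5,10)=27 [10,15)=10 [15,20)=9 [20,25)=15 [25,30)=9

i=0 t=0 v=2: → [0,5); WM=−∞
i=1 t=1 v=1: → [0,5); WM=−∞
i=2 t=3 v=7: → [0,5); WM=3
i=3 t=3 v=8: → [0,5); WM=3
i=4 t=4 v=7: → [0,5); WM=3
i=5 t=5 v=7: → [5,10); WM=5; [0,5) fires=25
i=6 t=6 v=9: → [5,10); WM=5
i=7 t=7 v=4: → [5,10); WM=5
i=8 t=1 v=6: DROP (t<5-0); WM=7
i=9 t=7 v=3: → [5,10); WM=7
i=10 t=12 v=1: → [10,15); WM=7
i=11 t=7 v=4: → [5,10); WM=12; [5,10) fires=27
i=12 t=16 v=9: → [15,20); WM=12
i=13 t=20 v=1: → [20,25); WM=12
i=14 t=13 v=9: → [10,15); WM=20; [10,15) fires=10 [15,20) fires=9
i=15 t=23 v=3: → [20,25); WM=20
i=16 t=14 v=2: DROP (t<20-0); WM=20
i=17 t=8 v=9: DROP (t<20-0); WM=23
i=18 t=23 v=4: → [20,25); WM=23
i=19 t=23 v=3: → [20,25); WM=23
i=20 t=15 v=9: DROP (t<23-0); WM=23
i=21 t=24 v=4: → [20,25); WM=23
i=22 t=25 v=4: → [25,30); WM=23
i=23 t=26 v=5: → [25,30); WM=26; [20,25) fires=15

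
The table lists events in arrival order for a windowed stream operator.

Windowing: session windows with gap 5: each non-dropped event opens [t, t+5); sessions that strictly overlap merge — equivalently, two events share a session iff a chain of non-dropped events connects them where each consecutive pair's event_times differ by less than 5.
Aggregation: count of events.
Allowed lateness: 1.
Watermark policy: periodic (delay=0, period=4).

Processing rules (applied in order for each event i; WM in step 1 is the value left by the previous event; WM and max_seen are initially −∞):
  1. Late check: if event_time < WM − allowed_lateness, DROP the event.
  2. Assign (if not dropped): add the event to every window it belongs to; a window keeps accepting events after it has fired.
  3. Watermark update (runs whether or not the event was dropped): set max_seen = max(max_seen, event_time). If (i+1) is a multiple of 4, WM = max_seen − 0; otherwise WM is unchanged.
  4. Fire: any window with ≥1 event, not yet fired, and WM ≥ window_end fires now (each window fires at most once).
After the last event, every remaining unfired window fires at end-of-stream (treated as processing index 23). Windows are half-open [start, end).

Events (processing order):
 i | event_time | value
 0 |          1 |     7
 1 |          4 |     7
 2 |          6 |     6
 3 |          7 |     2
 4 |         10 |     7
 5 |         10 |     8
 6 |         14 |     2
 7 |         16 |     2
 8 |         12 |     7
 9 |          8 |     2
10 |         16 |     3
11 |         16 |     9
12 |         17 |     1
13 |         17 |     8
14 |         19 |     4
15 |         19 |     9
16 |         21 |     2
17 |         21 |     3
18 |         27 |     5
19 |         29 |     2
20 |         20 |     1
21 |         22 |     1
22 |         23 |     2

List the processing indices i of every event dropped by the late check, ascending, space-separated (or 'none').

i=0 t=1 v=7: → [1,6); WM=−∞
i=1 t=4 v=7: → [1,9); WM=−∞
i=2 t=6 v=6: → [1,11); WM=−∞
i=3 t=7 v=2: → [1,12); WM=7
i=4 t=10 v=7: → [1,15); WM=7
i=5 t=10 v=8: → [1,15); WM=7
i=6 t=14 v=2: → [1,19); WM=7
i=7 t=16 v=2: → [1,21); WM=16
i=8 t=12 v=7: DROP (t<16-1); WM=16
i=9 t=8 v=2: DROP (t<16-1); WM=16
i=10 t=16 v=3: → [1,21); WM=16
i=11 t=16 v=9: → [1,21); WM=16
i=12 t=17 v=1: → [1,22); WM=16
i=13 t=17 v=8: → [1,22); WM=16
i=14 t=19 v=4: → [1,24); WM=16
i=15 t=19 v=9: → [1,24); WM=19
i=16 t=21 v=2: → [1,26); WM=19
i=17 t=21 v=3: → [1,26); WM=19
i=18 t=27 v=5: → [27,32); WM=19
i=19 t=29 v=2: → [27,34); WM=29
i=20 t=20 v=1: DROP (t<29-1); WM=29
i=21 t=22 v=1: DROP (t<29-1); WM=29
i=22 t=23 v=2: DROP (t<29-1); WM=29

8 9 20 21 22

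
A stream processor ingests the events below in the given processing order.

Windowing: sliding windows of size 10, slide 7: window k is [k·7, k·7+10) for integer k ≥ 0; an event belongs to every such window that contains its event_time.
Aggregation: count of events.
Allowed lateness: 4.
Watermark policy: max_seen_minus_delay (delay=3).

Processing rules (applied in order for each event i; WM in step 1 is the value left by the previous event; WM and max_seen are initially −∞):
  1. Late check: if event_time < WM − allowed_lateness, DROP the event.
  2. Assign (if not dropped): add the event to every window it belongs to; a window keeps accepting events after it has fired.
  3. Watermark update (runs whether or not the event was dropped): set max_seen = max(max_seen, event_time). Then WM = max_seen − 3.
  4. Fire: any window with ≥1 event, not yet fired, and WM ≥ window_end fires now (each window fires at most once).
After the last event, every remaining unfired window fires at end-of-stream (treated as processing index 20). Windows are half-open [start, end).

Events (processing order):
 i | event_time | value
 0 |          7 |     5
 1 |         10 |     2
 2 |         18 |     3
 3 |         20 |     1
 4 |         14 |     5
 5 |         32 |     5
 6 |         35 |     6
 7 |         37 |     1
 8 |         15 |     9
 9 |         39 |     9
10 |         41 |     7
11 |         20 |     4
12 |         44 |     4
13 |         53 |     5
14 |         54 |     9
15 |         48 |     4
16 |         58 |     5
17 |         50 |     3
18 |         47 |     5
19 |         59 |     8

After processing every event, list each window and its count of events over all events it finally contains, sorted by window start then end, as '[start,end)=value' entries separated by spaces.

[0,10)=1 [7,17)=3 [14,24)=3 [28,38)=3 [35,45)=5 [42,52)=2 [49,59)=3 [56,66)=2

i=0 t=7 v=5: → [7,17),[0,10); WM=4
i=1 t=10 v=2: → [7,17); WM=7
i=2 t=18 v=3: → [14,24); WM=15; [0,10) fires=1
i=3 t=20 v=1: → [14,24); WM=17; [7,17) fires=2
i=4 t=14 v=5: → [14,24),[7,17); WM=17
i=5 t=32 v=5: → [28,38); WM=29; [14,24) fires=3
i=6 t=35 v=6: → [35,45),[28,38); WM=32
i=7 t=37 v=1: → [35,45),[28,38); WM=34
i=8 t=15 v=9: DROP (t<34-4); WM=34
i=9 t=39 v=9: → [35,45); WM=36
i=10 t=41 v=7: → [35,45); WM=38; [28,38) fires=3
i=11 t=20 v=4: DROP (t<38-4); WM=38
i=12 t=44 v=4: → [42,52),[35,45); WM=41
i=13 t=53 v=5: → [49,59); WM=50; [35,45) fires=5
i=14 t=54 v=9: → [49,59); WM=51
i=15 t=48 v=4: → [42,52); WM=51
i=16 t=58 v=5: → [56,66),[49,59); WM=55; [42,52) fires=2
i=17 t=50 v=3: DROP (t<55-4); WM=55
i=18 t=47 v=5: DROP (t<55-4); WM=55
i=19 t=59 v=8: → [56,66); WM=56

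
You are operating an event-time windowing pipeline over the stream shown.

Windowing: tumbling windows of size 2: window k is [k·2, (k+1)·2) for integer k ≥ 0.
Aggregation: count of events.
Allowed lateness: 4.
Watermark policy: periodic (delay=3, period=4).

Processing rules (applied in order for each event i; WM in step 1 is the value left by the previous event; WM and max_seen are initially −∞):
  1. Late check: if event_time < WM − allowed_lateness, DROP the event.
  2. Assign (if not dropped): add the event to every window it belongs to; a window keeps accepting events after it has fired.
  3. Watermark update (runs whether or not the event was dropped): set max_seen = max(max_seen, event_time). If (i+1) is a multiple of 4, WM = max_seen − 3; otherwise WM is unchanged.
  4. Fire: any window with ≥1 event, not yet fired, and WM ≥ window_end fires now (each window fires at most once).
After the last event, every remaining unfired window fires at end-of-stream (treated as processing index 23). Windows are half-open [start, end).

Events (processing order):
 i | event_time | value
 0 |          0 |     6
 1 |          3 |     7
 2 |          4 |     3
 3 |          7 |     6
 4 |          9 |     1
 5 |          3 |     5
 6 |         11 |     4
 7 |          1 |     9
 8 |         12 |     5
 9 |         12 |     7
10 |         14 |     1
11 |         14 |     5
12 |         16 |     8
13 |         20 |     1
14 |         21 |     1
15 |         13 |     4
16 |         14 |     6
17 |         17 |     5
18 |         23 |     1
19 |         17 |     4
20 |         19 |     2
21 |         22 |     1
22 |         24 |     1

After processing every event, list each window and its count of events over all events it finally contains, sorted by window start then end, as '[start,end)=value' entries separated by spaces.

i=0 t=0 v=6: → [0,2); WM=−∞
i=1 t=3 v=7: → [2,4); WM=−∞
i=2 t=4 v=3: → [4,6); WM=−∞
i=3 t=7 v=6: → [6,8); WM=4; [0,2) fires=1 [2,4) fires=1
i=4 t=9 v=1: → [8,10); WM=4
i=5 t=3 v=5: → [2,4); WM=4
i=6 t=11 v=4: → [10,12); WM=4
i=7 t=1 v=9: → [0,2); WM=8; [4,6) fires=1 [6,8) fires=1
i=8 t=12 v=5: → [12,14); WM=8
i=9 t=12 v=7: → [12,14); WM=8
i=10 t=14 v=1: → [14,16); WM=8
i=11 t=14 v=5: → [14,16); WM=11; [8,10) fires=1
i=12 t=16 v=8: → [16,18); WM=11
i=13 t=20 v=1: → [20,22); WM=11
i=14 t=21 v=1: → [20,22); WM=11
i=15 t=13 v=4: → [12,14); WM=18; [10,12) fires=1 [12,14) fires=3 [14,16) fires=2 [16,18) fires=1
i=16 t=14 v=6: → [14,16); WM=18
i=17 t=17 v=5: → [16,18); WM=18
i=18 t=23 v=1: → [22,24); WM=18
i=19 t=17 v=4: → [16,18); WM=20
i=20 t=19 v=2: → [18,20); WM=20; [18,20) fires=1
i=21 t=22 v=1: → [22,24); WM=20
i=22 t=24 v=1: → [24,26); WM=20

[0,2)=2 [2,4)=2 [4,6)=1 [6,8)=1 [8,10)=1 [10,12)=1 [12,14)=3 [14,16)=3 [16,18)=3 [18,20)=1 [20,22)=2 [22,24)=2 [24,26)=1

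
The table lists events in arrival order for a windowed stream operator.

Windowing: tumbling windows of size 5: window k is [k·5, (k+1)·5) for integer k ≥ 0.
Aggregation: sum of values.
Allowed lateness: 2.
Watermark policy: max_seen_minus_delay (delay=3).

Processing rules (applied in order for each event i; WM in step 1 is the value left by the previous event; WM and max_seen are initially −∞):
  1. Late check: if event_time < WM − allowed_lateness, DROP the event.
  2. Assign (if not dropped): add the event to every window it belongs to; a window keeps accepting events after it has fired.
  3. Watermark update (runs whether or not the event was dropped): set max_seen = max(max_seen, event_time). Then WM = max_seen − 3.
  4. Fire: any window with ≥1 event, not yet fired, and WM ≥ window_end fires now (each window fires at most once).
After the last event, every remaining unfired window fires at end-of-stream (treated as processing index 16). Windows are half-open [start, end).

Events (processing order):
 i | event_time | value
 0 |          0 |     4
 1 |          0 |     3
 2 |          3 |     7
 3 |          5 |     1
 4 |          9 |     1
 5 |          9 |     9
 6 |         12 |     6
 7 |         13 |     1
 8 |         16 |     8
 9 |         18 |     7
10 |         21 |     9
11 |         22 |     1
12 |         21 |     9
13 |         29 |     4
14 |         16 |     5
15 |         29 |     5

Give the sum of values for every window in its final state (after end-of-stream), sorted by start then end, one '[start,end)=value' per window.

i=0 t=0 v=4: → [0,5); WM=-3
i=1 t=0 v=3: → [0,5); WM=-3
i=2 t=3 v=7: → [0,5); WM=0
i=3 t=5 v=1: → [5,10); WM=2
i=4 t=9 v=1: → [5,10); WM=6; [0,5) fires=14
i=5 t=9 v=9: → [5,10); WM=6
i=6 t=12 v=6: → [10,15); WM=9
i=7 t=13 v=1: → [10,15); WM=10; [5,10) fires=11
i=8 t=16 v=8: → [15,20); WM=13
i=9 t=18 v=7: → [15,20); WM=15; [10,15) fires=7
i=10 t=21 v=9: → [20,25); WM=18
i=11 t=22 v=1: → [20,25); WM=19
i=12 t=21 v=9: → [20,25); WM=19
i=13 t=29 v=4: → [25,30); WM=26; [15,20) fires=15 [20,25) fires=19
i=14 t=16 v=5: DROP (t<26-2); WM=26
i=15 t=29 v=5: → [25,30); WM=26

[0,5)=14 [5,10)=11 [10,15)=7 [15,20)=15 [20,25)=19 [25,30)=9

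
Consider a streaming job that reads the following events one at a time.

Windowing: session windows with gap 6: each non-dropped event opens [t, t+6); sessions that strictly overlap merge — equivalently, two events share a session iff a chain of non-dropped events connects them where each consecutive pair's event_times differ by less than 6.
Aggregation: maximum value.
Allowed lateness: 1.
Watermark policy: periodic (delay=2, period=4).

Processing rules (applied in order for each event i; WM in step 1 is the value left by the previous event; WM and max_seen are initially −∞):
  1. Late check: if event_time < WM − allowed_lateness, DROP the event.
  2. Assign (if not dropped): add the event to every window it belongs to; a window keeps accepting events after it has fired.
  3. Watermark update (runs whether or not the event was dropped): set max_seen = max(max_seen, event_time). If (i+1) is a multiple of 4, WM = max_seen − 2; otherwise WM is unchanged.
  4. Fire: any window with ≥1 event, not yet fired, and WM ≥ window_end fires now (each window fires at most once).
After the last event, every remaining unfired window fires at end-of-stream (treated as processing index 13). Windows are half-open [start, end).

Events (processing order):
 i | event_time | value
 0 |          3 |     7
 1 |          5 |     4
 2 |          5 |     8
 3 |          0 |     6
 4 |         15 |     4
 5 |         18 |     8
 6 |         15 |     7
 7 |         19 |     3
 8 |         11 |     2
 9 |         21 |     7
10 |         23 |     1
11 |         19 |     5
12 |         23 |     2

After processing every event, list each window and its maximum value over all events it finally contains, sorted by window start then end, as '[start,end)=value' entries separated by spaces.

i=0 t=3 v=7: → [3,9); WM=−∞
i=1 t=5 v=4: → [3,11); WM=−∞
i=2 t=5 v=8: → [3,11); WM=−∞
i=3 t=0 v=6: → [0,11); WM=3
i=4 t=15 v=4: → [15,21); WM=3
i=5 t=18 v=8: → [15,24); WM=3
i=6 t=15 v=7: → [15,24); WM=3
i=7 t=19 v=3: → [15,25); WM=17
i=8 t=11 v=2: DROP (t<17-1); WM=17
i=9 t=21 v=7: → [15,27); WM=17
i=10 t=23 v=1: → [15,29); WM=17
i=11 t=19 v=5: → [15,29); WM=21
i=12 t=23 v=2: → [15,29); WM=21

[0,11)=8 [15,29)=8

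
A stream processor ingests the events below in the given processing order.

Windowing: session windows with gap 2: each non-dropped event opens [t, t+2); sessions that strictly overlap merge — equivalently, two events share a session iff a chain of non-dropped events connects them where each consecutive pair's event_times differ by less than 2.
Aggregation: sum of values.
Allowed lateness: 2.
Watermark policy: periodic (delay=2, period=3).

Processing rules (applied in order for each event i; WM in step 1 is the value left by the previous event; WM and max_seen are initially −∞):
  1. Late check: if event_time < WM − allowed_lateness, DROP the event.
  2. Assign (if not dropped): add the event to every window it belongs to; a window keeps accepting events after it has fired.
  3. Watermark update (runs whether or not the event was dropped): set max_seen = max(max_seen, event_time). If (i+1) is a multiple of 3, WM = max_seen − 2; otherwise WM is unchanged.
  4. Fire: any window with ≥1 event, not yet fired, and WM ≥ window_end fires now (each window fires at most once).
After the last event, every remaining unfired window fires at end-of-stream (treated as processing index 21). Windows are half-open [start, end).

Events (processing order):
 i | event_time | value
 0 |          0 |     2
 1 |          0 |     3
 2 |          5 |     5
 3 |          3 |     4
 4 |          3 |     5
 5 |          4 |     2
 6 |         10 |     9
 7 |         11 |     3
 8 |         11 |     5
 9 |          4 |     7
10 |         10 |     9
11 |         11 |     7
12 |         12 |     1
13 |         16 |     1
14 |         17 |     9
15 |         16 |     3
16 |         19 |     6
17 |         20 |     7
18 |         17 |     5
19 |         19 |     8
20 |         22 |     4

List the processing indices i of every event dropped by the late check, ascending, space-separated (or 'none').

9

i=0 t=0 v=2: → [0,2); WM=−∞
i=1 t=0 v=3: → [0,2); WM=−∞
i=2 t=5 v=5: → [5,7); WM=3
i=3 t=3 v=4: → [3,5); WM=3
i=4 t=3 v=5: → [3,5); WM=3
i=5 t=4 v=2: → [3,7); WM=3
i=6 t=10 v=9: → [10,12); WM=3
i=7 t=11 v=3: → [10,13); WM=3
i=8 t=11 v=5: → [10,13); WM=9
i=9 t=4 v=7: DROP (t<9-2); WM=9
i=10 t=10 v=9: → [10,13); WM=9
i=11 t=11 v=7: → [10,13); WM=9
i=12 t=12 v=1: → [10,14); WM=9
i=13 t=16 v=1: → [16,18); WM=9
i=14 t=17 v=9: → [16,19); WM=15
i=15 t=16 v=3: → [16,19); WM=15
i=16 t=19 v=6: → [19,21); WM=15
i=17 t=20 v=7: → [19,22); WM=18
i=18 t=17 v=5: → [16,19); WM=18
i=19 t=19 v=8: → [19,22); WM=18
i=20 t=22 v=4: → [22,24); WM=20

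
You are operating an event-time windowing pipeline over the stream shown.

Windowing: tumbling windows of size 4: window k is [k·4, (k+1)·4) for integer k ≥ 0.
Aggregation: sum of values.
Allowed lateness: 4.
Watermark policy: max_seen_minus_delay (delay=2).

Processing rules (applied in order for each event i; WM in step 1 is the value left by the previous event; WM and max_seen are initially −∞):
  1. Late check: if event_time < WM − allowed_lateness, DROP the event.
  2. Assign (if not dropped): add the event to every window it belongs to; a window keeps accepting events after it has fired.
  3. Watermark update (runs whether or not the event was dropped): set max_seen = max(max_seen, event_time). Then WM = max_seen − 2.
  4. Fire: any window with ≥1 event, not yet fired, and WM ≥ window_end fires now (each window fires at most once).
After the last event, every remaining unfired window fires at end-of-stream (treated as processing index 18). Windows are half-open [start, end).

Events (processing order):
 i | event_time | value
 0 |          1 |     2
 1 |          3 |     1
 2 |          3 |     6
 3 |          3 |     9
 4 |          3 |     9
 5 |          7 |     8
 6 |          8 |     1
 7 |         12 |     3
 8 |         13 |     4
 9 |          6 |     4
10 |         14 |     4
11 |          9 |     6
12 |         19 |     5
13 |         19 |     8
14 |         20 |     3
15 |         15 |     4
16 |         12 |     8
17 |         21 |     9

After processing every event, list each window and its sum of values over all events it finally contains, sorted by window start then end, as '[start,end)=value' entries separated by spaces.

[0,4)=27 [4,8)=8 [8,12)=7 [12,16)=15 [16,20)=13 [20,24)=12

i=0 t=1 v=2: → [0,4); WM=-1
i=1 t=3 v=1: → [0,4); WM=1
i=2 t=3 v=6: → [0,4); WM=1
i=3 t=3 v=9: → [0,4); WM=1
i=4 t=3 v=9: → [0,4); WM=1
i=5 t=7 v=8: → [4,8); WM=5; [0,4) fires=27
i=6 t=8 v=1: → [8,12); WM=6
i=7 t=12 v=3: → [12,16); WM=10; [4,8) fires=8
i=8 t=13 v=4: → [12,16); WM=11
i=9 t=6 v=4: DROP (t<11-4); WM=11
i=10 t=14 v=4: → [12,16); WM=12; [8,12) fires=1
i=11 t=9 v=6: → [8,12); WM=12
i=12 t=19 v=5: → [16,20); WM=17; [12,16) fires=11
i=13 t=19 v=8: → [16,20); WM=17
i=14 t=20 v=3: → [20,24); WM=18
i=15 t=15 v=4: → [12,16); WM=18
i=16 t=12 v=8: DROP (t<18-4); WM=18
i=17 t=21 v=9: → [20,24); WM=19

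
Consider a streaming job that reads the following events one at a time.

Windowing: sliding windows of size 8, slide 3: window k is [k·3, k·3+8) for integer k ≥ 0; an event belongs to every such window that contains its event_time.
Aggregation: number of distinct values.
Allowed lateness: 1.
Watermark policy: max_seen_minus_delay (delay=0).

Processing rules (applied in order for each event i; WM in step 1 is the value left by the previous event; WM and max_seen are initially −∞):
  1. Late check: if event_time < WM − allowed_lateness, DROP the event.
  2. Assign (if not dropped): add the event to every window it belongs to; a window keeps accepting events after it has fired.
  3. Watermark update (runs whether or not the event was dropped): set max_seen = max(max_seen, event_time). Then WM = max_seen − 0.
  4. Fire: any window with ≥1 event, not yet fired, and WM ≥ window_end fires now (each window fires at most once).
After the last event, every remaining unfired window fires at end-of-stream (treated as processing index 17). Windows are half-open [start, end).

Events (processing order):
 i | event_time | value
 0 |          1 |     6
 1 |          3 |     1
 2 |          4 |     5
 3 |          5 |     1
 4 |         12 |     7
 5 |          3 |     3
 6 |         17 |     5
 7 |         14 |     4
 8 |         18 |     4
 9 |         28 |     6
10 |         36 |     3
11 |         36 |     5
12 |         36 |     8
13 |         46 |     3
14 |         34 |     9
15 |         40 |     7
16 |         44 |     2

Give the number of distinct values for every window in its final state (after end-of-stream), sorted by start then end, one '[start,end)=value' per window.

i=0 t=1 v=6: → [0,8); WM=1
i=1 t=3 v=1: → [3,11),[0,8); WM=3
i=2 t=4 v=5: → [3,11),[0,8); WM=4
i=3 t=5 v=1: → [3,11),[0,8); WM=5
i=4 t=12 v=7: → [12,20),[9,17),[6,14); WM=12; [0,8) fires=3 [3,11) fires=2
i=5 t=3 v=3: DROP (t<12-1); WM=12
i=6 t=17 v=5: → [15,23),[12,20); WM=17; [6,14) fires=1 [9,17) fires=1
i=7 t=14 v=4: DROP (t<17-1); WM=17
i=8 t=18 v=4: → [18,26),[15,23),[12,20); WM=18
i=9 t=28 v=6: → [27,35),[24,32),[21,29); WM=28; [12,20) fires=3 [15,23) fires=2 [18,26) fires=1
i=10 t=36 v=3: → [36,44),[33,41),[30,38); WM=36; [21,29) fires=1 [24,32) fires=1 [27,35) fires=1
i=11 t=36 v=5: → [36,44),[33,41),[30,38); WM=36
i=12 t=36 v=8: → [36,44),[33,41),[30,38); WM=36
i=13 t=46 v=3: → [45,53),[42,50),[39,47); WM=46; [30,38) fires=3 [33,41) fires=3 [36,44) fires=3
i=14 t=34 v=9: DROP (t<46-1); WM=46
i=15 t=40 v=7: DROP (t<46-1); WM=46
i=16 t=44 v=2: DROP (t<46-1); WM=46

[0,8)=3 [3,11)=2 [6,14)=1 [9,17)=1 [12,20)=3 [15,23)=2 [18,26)=1 [21,29)=1 [24,32)=1 [27,35)=1 [30,38)=3 [33,41)=3 [36,44)=3 [39,47)=1 [42,50)=1 [45,53)=1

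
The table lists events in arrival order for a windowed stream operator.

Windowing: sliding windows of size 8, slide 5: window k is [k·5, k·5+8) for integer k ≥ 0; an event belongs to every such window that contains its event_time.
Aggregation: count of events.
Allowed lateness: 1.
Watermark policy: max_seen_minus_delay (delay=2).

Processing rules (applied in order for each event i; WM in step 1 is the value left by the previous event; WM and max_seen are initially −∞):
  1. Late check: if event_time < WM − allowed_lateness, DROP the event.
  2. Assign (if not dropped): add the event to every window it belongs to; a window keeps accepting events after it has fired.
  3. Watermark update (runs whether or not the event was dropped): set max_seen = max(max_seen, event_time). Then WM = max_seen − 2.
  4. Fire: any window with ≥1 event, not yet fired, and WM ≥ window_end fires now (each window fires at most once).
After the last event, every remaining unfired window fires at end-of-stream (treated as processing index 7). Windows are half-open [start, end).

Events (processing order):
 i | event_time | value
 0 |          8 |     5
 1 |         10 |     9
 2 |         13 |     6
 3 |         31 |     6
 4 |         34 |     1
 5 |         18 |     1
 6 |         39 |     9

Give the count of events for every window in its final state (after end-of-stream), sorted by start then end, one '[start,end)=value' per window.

i=0 t=8 v=5: → [5,13); WM=6
i=1 t=10 v=9: → [10,18),[5,13); WM=8
i=2 t=13 v=6: → [10,18); WM=11
i=3 t=31 v=6: → [30,38),[25,33); WM=29; [5,13) fires=2 [10,18) fires=2
i=4 t=34 v=1: → [30,38); WM=32
i=5 t=18 v=1: DROP (t<32-1); WM=32
i=6 t=39 v=9: → [35,43); WM=37; [25,33) fires=1

[5,13)=2 [10,18)=2 [25,33)=1 [30,38)=2 [35,43)=1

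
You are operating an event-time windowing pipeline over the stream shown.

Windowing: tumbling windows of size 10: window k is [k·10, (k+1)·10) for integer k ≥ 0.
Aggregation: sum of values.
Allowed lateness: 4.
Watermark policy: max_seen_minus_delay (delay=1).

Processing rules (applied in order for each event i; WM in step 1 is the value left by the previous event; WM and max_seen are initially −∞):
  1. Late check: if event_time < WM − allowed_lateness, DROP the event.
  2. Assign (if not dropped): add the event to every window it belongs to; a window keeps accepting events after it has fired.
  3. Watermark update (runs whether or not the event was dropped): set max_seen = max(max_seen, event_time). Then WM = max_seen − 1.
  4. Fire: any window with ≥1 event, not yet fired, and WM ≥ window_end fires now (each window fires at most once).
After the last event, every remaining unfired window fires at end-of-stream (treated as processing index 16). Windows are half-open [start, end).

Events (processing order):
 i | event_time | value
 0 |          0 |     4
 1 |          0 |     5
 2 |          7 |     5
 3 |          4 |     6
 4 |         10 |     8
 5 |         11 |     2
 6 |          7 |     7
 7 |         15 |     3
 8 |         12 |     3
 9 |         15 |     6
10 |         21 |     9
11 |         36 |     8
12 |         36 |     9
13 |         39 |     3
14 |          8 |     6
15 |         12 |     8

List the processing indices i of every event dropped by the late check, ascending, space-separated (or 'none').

14 15

i=0 t=0 v=4: → [0,10); WM=-1
i=1 t=0 v=5: → [0,10); WM=-1
i=2 t=7 v=5: → [0,10); WM=6
i=3 t=4 v=6: → [0,10); WM=6
i=4 t=10 v=8: → [10,20); WM=9
i=5 t=11 v=2: → [10,20); WM=10; [0,10) fires=20
i=6 t=7 v=7: → [0,10); WM=10
i=7 t=15 v=3: → [10,20); WM=14
i=8 t=12 v=3: → [10,20); WM=14
i=9 t=15 v=6: → [10,20); WM=14
i=10 t=21 v=9: → [20,30); WM=20; [10,20) fires=22
i=11 t=36 v=8: → [30,40); WM=35; [20,30) fires=9
i=12 t=36 v=9: → [30,40); WM=35
i=13 t=39 v=3: → [30,40); WM=38
i=14 t=8 v=6: DROP (t<38-4); WM=38
i=15 t=12 v=8: DROP (t<38-4); WM=38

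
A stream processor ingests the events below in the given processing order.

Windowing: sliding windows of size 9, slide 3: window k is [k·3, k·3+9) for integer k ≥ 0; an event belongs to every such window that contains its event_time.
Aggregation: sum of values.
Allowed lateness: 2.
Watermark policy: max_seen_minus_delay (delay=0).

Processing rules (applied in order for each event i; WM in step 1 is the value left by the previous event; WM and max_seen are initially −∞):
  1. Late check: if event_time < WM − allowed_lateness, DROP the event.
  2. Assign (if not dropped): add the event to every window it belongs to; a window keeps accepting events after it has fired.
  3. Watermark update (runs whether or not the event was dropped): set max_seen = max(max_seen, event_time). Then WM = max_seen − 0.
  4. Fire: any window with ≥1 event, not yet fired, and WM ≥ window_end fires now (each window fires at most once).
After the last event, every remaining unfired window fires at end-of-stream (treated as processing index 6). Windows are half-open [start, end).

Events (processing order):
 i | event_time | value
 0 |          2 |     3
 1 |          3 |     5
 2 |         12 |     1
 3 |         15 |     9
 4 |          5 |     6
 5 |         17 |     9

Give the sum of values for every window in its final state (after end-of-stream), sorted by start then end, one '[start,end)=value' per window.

[0,9)=8 [3,12)=5 [6,15)=1 [9,18)=19 [12,21)=19 [15,24)=18

i=0 t=2 v=3: → [0,9); WM=2
i=1 t=3 v=5: → [3,12),[0,9); WM=3
i=2 t=12 v=1: → [12,21),[9,18),[6,15); WM=12; [0,9) fires=8 [3,12) fires=5
i=3 t=15 v=9: → [15,24),[12,21),[9,18); WM=15; [6,15) fires=1
i=4 t=5 v=6: DROP (t<15-2); WM=15
i=5 t=17 v=9: → [15,24),[12,21),[9,18); WM=17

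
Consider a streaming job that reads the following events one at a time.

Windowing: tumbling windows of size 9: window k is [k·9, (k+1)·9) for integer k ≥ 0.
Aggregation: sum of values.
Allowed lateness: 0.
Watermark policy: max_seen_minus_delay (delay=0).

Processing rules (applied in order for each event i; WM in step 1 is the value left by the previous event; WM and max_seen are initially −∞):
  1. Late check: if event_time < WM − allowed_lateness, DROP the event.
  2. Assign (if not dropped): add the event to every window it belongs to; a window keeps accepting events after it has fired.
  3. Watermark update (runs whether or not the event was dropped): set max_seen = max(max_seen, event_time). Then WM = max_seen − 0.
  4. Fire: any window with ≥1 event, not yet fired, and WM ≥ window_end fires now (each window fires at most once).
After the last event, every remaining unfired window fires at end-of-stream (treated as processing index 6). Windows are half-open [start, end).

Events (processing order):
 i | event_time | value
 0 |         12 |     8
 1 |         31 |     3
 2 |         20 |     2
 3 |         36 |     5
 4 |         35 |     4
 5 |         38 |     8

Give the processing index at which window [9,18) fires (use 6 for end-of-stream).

1

i=0 t=12 v=8: → [9,18); WM=12
i=1 t=31 v=3: → [27,36); WM=31; [9,18) fires=8
i=2 t=20 v=2: DROP (t<31-0); WM=31
i=3 t=36 v=5: → [36,45); WM=36; [27,36) fires=3
i=4 t=35 v=4: DROP (t<36-0); WM=36
i=5 t=38 v=8: → [36,45); WM=38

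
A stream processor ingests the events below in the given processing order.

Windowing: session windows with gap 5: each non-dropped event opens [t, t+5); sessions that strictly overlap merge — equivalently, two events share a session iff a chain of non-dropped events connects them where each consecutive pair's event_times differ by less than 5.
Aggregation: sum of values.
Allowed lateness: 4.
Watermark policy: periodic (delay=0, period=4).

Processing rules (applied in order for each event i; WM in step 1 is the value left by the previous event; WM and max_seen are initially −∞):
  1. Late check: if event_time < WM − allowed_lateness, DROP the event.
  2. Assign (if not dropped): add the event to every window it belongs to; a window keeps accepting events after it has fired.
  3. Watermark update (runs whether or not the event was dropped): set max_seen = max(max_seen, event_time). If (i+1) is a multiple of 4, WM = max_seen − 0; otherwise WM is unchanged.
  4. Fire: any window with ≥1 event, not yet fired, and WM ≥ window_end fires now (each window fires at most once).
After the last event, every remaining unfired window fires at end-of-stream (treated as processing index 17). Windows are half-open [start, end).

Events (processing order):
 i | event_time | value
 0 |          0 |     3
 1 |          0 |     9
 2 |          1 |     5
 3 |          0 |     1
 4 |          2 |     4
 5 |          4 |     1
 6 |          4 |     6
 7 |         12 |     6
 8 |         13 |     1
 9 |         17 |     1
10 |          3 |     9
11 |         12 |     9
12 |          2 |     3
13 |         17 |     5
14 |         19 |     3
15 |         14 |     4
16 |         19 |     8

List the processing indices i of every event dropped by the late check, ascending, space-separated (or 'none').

i=0 t=0 v=3: → [0,5); WM=−∞
i=1 t=0 v=9: → [0,5); WM=−∞
i=2 t=1 v=5: → [0,6); WM=−∞
i=3 t=0 v=1: → [0,6); WM=1
i=4 t=2 v=4: → [0,7); WM=1
i=5 t=4 v=1: → [0,9); WM=1
i=6 t=4 v=6: → [0,9); WM=1
i=7 t=12 v=6: → [12,17); WM=12
i=8 t=13 v=1: → [12,18); WM=12
i=9 t=17 v=1: → [12,22); WM=12
i=10 t=3 v=9: DROP (t<12-4); WM=12
i=11 t=12 v=9: → [12,22); WM=17
i=12 t=2 v=3: DROP (t<17-4); WM=17
i=13 t=17 v=5: → [12,22); WM=17
i=14 t=19 v=3: → [12,24); WM=17
i=15 t=14 v=4: → [12,24); WM=19
i=16 t=19 v=8: → [12,24); WM=19

10 12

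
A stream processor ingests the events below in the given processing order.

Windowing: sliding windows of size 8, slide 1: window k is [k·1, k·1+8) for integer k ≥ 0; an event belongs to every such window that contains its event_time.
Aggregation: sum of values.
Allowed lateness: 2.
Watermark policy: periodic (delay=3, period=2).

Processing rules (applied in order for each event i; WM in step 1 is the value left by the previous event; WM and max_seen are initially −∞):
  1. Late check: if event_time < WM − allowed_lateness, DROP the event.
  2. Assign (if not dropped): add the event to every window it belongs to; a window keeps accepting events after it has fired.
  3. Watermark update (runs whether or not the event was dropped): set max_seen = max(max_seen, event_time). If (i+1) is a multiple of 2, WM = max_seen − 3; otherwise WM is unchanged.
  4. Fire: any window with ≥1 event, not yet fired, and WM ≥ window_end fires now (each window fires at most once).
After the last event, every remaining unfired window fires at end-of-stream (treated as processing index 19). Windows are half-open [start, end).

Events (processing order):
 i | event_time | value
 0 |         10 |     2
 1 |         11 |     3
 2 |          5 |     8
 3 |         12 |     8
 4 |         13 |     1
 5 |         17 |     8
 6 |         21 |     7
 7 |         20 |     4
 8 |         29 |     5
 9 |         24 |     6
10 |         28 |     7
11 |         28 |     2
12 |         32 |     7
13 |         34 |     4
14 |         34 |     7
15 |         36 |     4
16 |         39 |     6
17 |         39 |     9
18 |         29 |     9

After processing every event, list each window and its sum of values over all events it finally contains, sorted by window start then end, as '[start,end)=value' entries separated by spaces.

[3,11)=2 [4,12)=5 [5,13)=13 [6,14)=14 [7,15)=14 [8,16)=14 [9,17)=14 [10,18)=22 [11,19)=20 [12,20)=17 [13,21)=13 [14,22)=19 [15,23)=19 [16,24)=19 [17,25)=25 [18,26)=17 [19,27)=17 [20,28)=17 [21,29)=22 [22,30)=20 [23,31)=20 [24,32)=20 [25,33)=21 [26,34)=21 [27,35)=32 [28,36)=32 [29,37)=27 [30,38)=22 [31,39)=22 [32,40)=37 [33,41)=30 [34,42)=30 [35,43)=19 [36,44)=19 [37,45)=15 [38,46)=15 [39,47)=15

i=0 t=10 v=2: → [10,18),[9,17),[8,16),[7,15),[6,14),[5,13),[4,12),[3,11); WM=−∞
i=1 t=11 v=3: → [11,19),[10,18),[9,17),[8,16),[7,15),[6,14),[5,13),[4,12); WM=8
i=2 t=5 v=8: DROP (t<8-2); WM=8
i=3 t=12 v=8: → [12,20),[11,19),[10,18),[9,17),[8,16),[7,15),[6,14),[5,13); WM=9
i=4 t=13 v=1: → [13,21),[12,20),[11,19),[10,18),[9,17),[8,16),[7,15),[6,14); WM=9
i=5 t=17 v=8: → [17,25),[16,24),[15,23),[14,22),[13,21),[12,20),[11,19),[10,18); WM=14; [3,11) fires=2 [4,12) fires=5 [5,13) fires=13 [6,14) fires=14
i=6 t=21 v=7: → [21,29),[20,28),[19,27),[18,26),[17,25),[16,24),[15,23),[14,22); WM=14
i=7 t=20 v=4: → [20,28),[19,27),[18,26),[17,25),[16,24),[15,23),[14,22),[13,21); WM=18; [7,15) fires=14 [8,16) fires=14 [9,17) fires=14 [10,18) fires=22
i=8 t=29 v=5: → [29,37),[28,36),[27,35),[26,34),[25,33),[24,32),[23,31),[22,30); WM=18
i=9 t=24 v=6: → [24,32),[23,31),[22,30),[21,29),[20,28),[19,27),[18,26),[17,25); WM=26; [11,19) fires=20 [12,20) fires=17 [13,21) fires=13 [14,22) fires=19 [15,23) fires=19 [16,24) fires=19 [17,25) fires=25 [18,26) fires=17
i=10 t=28 v=7: → [28,36),[27,35),[26,34),[25,33),[24,32),[23,31),[22,30),[21,29); WM=26
i=11 t=28 v=2: → [28,36),[27,35),[26,34),[25,33),[24,32),[23,31),[22,30),[21,29); WM=26
i=12 t=32 v=7: → [32,40),[31,39),[30,38),[29,37),[28,36),[27,35),[26,34),[25,33); WM=26
i=13 t=34 v=4: → [34,42),[33,41),[32,40),[31,39),[30,38),[29,37),[28,36),[27,35); WM=31; [19,27) fires=17 [20,28) fires=17 [21,29) fires=22 [22,30) fires=20 [23,31) fires=20
i=14 t=34 v=7: → [34,42),[33,41),[32,40),[31,39),[30,38),[29,37),[28,36),[27,35); WM=31
i=15 t=36 v=4: → [36,44),[35,43),[34,42),[33,41),[32,40),[31,39),[30,38),[29,37); WM=33; [24,32) fires=20 [25,33) fires=21
i=16 t=39 v=6: → [39,47),[38,46),[37,45),[36,44),[35,43),[34,42),[33,41),[32,40); WM=33
i=17 t=39 v=9: → [39,47),[38,46),[37,45),[36,44),[35,43),[34,42),[33,41),[32,40); WM=36; [26,34) fires=21 [27,35) fires=32 [28,36) fires=32
i=18 t=29 v=9: DROP (t<36-2); WM=36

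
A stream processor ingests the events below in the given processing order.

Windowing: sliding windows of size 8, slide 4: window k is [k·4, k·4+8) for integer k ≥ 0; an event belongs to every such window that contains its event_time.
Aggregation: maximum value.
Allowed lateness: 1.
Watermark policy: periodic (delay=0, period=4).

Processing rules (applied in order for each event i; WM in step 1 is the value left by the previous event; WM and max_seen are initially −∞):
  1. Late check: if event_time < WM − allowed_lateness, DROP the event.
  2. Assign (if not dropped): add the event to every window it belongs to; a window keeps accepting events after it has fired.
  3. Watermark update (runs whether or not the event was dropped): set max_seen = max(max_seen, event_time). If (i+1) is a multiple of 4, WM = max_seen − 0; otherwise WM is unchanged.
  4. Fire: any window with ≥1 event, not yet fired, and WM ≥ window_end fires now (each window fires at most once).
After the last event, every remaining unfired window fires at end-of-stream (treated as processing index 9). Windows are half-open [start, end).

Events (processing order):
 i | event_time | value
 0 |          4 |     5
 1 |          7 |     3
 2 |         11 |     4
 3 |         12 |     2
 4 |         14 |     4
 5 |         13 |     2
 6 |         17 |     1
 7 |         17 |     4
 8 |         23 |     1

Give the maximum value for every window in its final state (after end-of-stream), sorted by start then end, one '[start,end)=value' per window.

[0,8)=5 [4,12)=5 [8,16)=4 [12,20)=4 [16,24)=4 [20,28)=1

i=0 t=4 v=5: → [4,12),[0,8); WM=−∞
i=1 t=7 v=3: → [4,12),[0,8); WM=−∞
i=2 t=11 v=4: → [8,16),[4,12); WM=−∞
i=3 t=12 v=2: → [12,20),[8,16); WM=12; [0,8) fires=5 [4,12) fires=5
i=4 t=14 v=4: → [12,20),[8,16); WM=12
i=5 t=13 v=2: → [12,20),[8,16); WM=12
i=6 t=17 v=1: → [16,24),[12,20); WM=12
i=7 t=17 v=4: → [16,24),[12,20); WM=17; [8,16) fires=4
i=8 t=23 v=1: → [20,28),[16,24); WM=17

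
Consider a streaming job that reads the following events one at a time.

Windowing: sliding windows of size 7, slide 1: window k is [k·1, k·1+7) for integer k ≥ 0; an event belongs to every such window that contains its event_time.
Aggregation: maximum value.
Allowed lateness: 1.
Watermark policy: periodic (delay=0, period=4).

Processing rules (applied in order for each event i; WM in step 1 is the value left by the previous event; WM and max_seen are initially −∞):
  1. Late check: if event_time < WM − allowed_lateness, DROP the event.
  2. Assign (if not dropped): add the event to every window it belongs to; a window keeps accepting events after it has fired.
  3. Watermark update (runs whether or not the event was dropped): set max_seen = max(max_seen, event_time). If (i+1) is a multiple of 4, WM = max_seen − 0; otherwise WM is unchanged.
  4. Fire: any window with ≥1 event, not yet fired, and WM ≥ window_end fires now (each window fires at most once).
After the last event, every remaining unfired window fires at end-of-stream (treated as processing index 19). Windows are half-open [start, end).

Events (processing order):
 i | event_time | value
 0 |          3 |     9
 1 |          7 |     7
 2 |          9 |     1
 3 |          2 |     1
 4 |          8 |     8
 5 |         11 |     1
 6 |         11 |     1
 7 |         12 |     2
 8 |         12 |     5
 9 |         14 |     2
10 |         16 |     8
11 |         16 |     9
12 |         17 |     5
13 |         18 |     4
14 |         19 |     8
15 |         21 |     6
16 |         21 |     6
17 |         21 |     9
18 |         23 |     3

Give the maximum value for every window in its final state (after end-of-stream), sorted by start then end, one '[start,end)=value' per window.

i=0 t=3 v=9: → [3,10),[2,9),[1,8),[0,7); WM=−∞
i=1 t=7 v=7: → [7,14),[6,13),[5,12),[4,11),[3,10),[2,9),[1,8); WM=−∞
i=2 t=9 v=1: → [9,16),[8,15),[7,14),[6,13),[5,12),[4,11),[3,10); WM=−∞
i=3 t=2 v=1: → [2,9),[1,8),[0,7); WM=9; [0,7) fires=9 [1,8) fires=9 [2,9) fires=9
i=4 t=8 v=8: → [8,15),[7,14),[6,13),[5,12),[4,11),[3,10),[2,9); WM=9
i=5 t=11 v=1: → [11,18),[10,17),[9,16),[8,15),[7,14),[6,13),[5,12); WM=9
i=6 t=11 v=1: → [11,18),[10,17),[9,16),[8,15),[7,14),[6,13),[5,12); WM=9
i=7 t=12 v=2: → [12,19),[11,18),[10,17),[9,16),[8,15),[7,14),[6,13); WM=12; [3,10) fires=9 [4,11) fires=8 [5,12) fires=8
i=8 t=12 v=5: → [12,19),[11,18),[10,17),[9,16),[8,15),[7,14),[6,13); WM=12
i=9 t=14 v=2: → [14,21),[13,20),[12,19),[11,18),[10,17),[9,16),[8,15); WM=12
i=10 t=16 v=8: → [16,23),[15,22),[14,21),[13,20),[12,19),[11,18),[10,17); WM=12
i=11 t=16 v=9: → [16,23),[15,22),[14,21),[13,20),[12,19),[11,18),[10,17); WM=16; [6,13) fires=8 [7,14) fires=8 [8,15) fires=8 [9,16) fires=5
i=12 t=17 v=5: → [17,24),[16,23),[15,22),[14,21),[13,20),[12,19),[11,18); WM=16
i=13 t=18 v=4: → [18,25),[17,24),[16,23),[15,22),[14,21),[13,20),[12,19); WM=16
i=14 t=19 v=8: → [19,26),[18,25),[17,24),[16,23),[15,22),[14,21),[13,20); WM=16
i=15 t=21 v=6: → [21,28),[20,27),[19,26),[18,25),[17,24),[16,23),[15,22); WM=21; [10,17) fires=9 [11,18) fires=9 [12,19) fires=9 [13,20) fires=9 [14,21) fires=9
i=16 t=21 v=6: → [21,28),[20,27),[19,26),[18,25),[17,24),[16,23),[15,22); WM=21
i=17 t=21 v=9: → [21,28),[20,27),[19,26),[18,25),[17,24),[16,23),[15,22); WM=21
i=18 t=23 v=3: → [23,30),[22,29),[21,28),[20,27),[19,26),[18,25),[17,24); WM=21

[0,7)=9 [1,8)=9 [2,9)=9 [3,10)=9 [4,11)=8 [5,12)=8 [6,13)=8 [7,14)=8 [8,15)=8 [9,16)=5 [10,17)=9 [11,18)=9 [12,19)=9 [13,20)=9 [14,21)=9 [15,22)=9 [16,23)=9 [17,24)=9 [18,25)=9 [19,26)=9 [20,27)=9 [21,28)=9 [22,29)=3 [23,30)=3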